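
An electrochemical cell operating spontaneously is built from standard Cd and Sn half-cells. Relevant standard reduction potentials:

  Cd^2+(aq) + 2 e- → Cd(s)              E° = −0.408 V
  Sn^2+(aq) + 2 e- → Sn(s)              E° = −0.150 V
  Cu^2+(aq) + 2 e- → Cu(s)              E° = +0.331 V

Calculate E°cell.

+0.258 V

Of the two couples in this cell, the one with the more positive reduction potential is reduced at the cathode: here that is Sn²⁺/Sn (−0.150 V); Cd²⁺/Cd (−0.408 V) is the anode.
E°cell = E°(cathode) − E°(anode) = −0.150 − (−0.408) = +0.258 V.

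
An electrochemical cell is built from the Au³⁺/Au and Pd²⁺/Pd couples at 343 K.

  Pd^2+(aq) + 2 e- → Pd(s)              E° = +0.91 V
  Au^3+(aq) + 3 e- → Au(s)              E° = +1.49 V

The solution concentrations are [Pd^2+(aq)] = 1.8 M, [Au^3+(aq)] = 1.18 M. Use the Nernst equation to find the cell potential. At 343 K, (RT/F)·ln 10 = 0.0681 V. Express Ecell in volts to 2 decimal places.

+0.57 V

Au³⁺/Au is reduced (cathode, E° = +1.49 V) and Pd²⁺/Pd is oxidized (anode).
E°cell = +1.49 − (+0.91) = +0.58 V, with n = 6 electrons transferred.
Balancing gives 2 Au^3+(aq) + 3 Pd(s) → 2 Au(s) + 3 Pd^2+(aq); hence Q = [Pd^2+(aq)]^3 / [Au^3+(aq)]^2 = 4.19 (log Q = 0.622).
E = E° − (0.0681/n)·log Q = +0.58 − (0.0681/6)(0.622) = +0.57 V.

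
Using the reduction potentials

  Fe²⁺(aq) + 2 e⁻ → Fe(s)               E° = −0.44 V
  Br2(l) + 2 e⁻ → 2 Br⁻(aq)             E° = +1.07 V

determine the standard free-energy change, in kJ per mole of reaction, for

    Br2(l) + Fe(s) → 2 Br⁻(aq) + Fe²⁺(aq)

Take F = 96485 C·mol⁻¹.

−291 kJ/mol

In the reaction as written Br2(l) is reduced, so the Br₂/Br⁻ couple is the cathode and Fe²⁺/Fe is the anode.
E°cell = +1.07 − (−0.44) = +1.51 V; balancing electrons gives n = 2.
ΔG° = −nFE°cell = −(2)(96485)(+1.51) J/mol = −291 kJ/mol.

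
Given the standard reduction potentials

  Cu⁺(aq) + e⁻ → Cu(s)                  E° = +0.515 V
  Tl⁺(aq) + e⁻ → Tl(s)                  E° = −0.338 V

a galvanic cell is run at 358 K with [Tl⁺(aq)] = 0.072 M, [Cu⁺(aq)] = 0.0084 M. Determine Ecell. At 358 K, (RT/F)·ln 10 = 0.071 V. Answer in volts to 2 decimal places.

Since E°(Cu⁺/Cu) > E°(Tl⁺/Tl), Cu⁺/Cu serves as the cathode.
The standard potential is +0.515 − (−0.338) = +0.853 V and the balanced reaction transfers n = 1 electron.
For the overall reaction Cu⁺(aq) + Tl(s) → Cu(s) + Tl⁺(aq), Q = [Tl⁺(aq)] / [Cu⁺(aq)] = 8.57, giving log Q = 0.933.
By the Nernst equation, E = +0.853 − (0.071/1)·(0.933) = +0.79 V.

+0.79 V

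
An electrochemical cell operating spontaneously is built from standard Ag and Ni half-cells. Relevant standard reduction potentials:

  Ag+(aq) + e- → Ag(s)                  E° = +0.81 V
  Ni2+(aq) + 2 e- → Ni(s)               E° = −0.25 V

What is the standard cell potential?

+1.06 V

The Ag⁺/Ag couple has the higher E°, so Ag ion is reduced (cathode) and Ni is oxidized (anode).
E°cell = E°(cathode) − E°(anode) = +0.81 − (−0.25) = +1.06 V.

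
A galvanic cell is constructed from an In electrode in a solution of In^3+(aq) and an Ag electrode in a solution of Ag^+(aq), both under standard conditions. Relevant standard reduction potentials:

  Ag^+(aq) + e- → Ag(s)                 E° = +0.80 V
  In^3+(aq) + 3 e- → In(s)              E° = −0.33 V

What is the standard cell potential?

+1.13 V

Of the two couples in this cell, the one with the more positive reduction potential is reduced at the cathode: here that is Ag⁺/Ag (+0.80 V); In³⁺/In (−0.33 V) is the anode.
E°cell = E°(cathode) − E°(anode) = +0.80 − (−0.33) = +1.13 V.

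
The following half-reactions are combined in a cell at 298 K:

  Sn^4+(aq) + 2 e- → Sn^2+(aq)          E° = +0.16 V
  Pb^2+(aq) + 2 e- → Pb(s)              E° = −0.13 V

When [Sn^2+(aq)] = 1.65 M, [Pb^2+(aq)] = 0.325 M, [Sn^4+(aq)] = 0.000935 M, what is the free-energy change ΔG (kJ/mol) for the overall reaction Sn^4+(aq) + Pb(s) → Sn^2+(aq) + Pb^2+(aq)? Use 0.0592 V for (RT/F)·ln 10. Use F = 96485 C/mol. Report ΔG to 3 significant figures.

With Sn⁴⁺/Sn²⁺ reduced at the cathode, E°cell = +0.16 − (−0.13) = +0.29 V and n = 2.
Q = ([Sn^2+(aq)]·[Pb^2+(aq)]) / [Sn^4+(aq)] = 574, so log Q = 2.759 and E = +0.29 − (0.0592/2)(2.759) = +0.2083 V.
Finally ΔG = −nFE = −(2)(96485 C/mol)(+0.2083 V) = −40.2 kJ/mol.

−40.2 kJ/mol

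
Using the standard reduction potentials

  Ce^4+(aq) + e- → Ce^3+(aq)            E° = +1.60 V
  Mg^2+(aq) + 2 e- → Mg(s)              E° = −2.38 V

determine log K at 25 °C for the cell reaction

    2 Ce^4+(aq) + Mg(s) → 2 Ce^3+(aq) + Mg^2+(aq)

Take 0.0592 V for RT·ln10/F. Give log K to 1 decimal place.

log K = 134.5

The Ce⁴⁺/Ce³⁺ couple is reduced (cathode); E°cell = +1.60 − (−2.38) = +3.98 V with n = 2.
At equilibrium E = 0, so log K = nE°cell / 0.0592 = (2)(+3.98) / 0.0592 = 134.5.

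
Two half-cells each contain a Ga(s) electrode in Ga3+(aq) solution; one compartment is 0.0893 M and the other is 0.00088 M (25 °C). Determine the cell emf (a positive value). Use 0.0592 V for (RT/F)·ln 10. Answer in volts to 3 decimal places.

For a concentration cell E°cell = 0, since both electrodes use the same couple.
The compartment with the higher Ga3+(aq) concentration (0.0893 M) acts as the cathode; ions are reduced there and produced at the dilute (0.00088 M) anode.
With n = 3, Ecell = −(0.0592/3)·log([dilute]/[conc]) = −(0.0592/3)·log(0.00088/0.0893) = +0.040 V.

0.040 V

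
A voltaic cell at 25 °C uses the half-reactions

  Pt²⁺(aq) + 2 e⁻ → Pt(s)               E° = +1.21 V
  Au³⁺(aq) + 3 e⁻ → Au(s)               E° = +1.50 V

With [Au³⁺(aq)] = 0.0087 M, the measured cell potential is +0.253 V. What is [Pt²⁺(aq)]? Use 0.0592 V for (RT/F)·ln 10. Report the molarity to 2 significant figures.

With Au³⁺/Au at the cathode and Pt²⁺/Pt at the anode, E°cell = +1.50 − (+1.21) = +0.29 V (n = 6).
Rearranging E = E° − (0.0592/n)·log Q gives log Q = 6(+0.29 − (+0.253))/0.0592 = 3.750.
For 2 Au³⁺(aq) + 3 Pt(s) → 2 Au(s) + 3 Pt²⁺(aq), the reaction quotient is Q = [Pt²⁺(aq)]^3 / [Au³⁺(aq)]^2.
Isolating [Pt²⁺(aq)] in Q = 10^{3.750} yields log [Pt²⁺(aq)] = −0.124, i.e. 0.75 M.

0.75 M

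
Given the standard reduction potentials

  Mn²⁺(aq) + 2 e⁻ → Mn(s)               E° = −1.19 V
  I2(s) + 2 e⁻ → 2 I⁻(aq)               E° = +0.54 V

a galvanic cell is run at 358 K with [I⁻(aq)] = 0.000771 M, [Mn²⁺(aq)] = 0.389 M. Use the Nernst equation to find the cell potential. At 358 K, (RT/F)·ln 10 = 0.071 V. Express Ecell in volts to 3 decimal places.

+1.966 V

I₂/I⁻ is reduced (cathode, E° = +0.54 V) and Mn²⁺/Mn is oxidized (anode).
E°cell = E°cat − E°an = +0.54 − (−1.19) = +1.73 V; n = 2.
For the overall reaction I2(s) + Mn(s) → 2 I⁻(aq) + Mn²⁺(aq), Q = [I⁻(aq)]^2·[Mn²⁺(aq)] = 2.31×10^−7, giving log Q = −6.636.
E = E° − (0.071/n)·log Q = +1.73 − (0.071/2)(−6.636) = +1.966 V.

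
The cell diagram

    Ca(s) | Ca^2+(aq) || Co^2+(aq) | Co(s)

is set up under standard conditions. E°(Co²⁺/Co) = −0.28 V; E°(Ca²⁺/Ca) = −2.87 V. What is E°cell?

By convention the left-hand electrode in cell notation is the anode (oxidation) and the right-hand electrode is the cathode (reduction).
E°cell = E°(right) − E°(left) = −0.28 − (−2.87) = +2.59 V.

+2.59 V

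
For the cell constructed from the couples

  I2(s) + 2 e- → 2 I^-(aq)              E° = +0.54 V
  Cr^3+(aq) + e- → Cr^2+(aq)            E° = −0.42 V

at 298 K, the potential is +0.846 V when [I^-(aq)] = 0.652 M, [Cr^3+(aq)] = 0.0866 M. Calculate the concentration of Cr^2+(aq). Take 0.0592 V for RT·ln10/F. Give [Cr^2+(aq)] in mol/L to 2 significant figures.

With I₂/I⁻ at the cathode and Cr³⁺/Cr²⁺ at the anode, E°cell = +0.54 − (−0.42) = +0.96 V (n = 2).
Rearranging E = E° − (0.0592/n)·log Q gives log Q = 2(+0.96 − (+0.846))/0.0592 = 3.851.
For I2(s) + 2 Cr^2+(aq) → 2 I^-(aq) + 2 Cr^3+(aq), the reaction quotient is Q = ([I^-(aq)]^2·[Cr^3+(aq)]^2) / [Cr^2+(aq)]^2.
Solving for the unknown gives log [Cr^2+(aq)] = −3.174, so [Cr^2+(aq)] ≈ 0.00067 M.

0.00067 M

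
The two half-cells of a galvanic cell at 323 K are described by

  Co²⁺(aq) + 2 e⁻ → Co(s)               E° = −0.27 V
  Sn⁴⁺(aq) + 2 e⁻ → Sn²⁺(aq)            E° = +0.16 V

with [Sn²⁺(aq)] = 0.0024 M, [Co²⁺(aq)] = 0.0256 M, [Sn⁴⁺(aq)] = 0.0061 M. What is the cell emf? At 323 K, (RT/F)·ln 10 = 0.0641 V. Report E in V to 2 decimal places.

+0.49 V

Since E°(Sn⁴⁺/Sn²⁺) > E°(Co²⁺/Co), Sn⁴⁺/Sn²⁺ serves as the cathode.
E°cell = +0.16 − (−0.27) = +0.43 V, with n = 2 electrons transferred.
The balanced reaction is Sn⁴⁺(aq) + Co(s) → Sn²⁺(aq) + Co²⁺(aq), so Q = ([Sn²⁺(aq)]·[Co²⁺(aq)]) / [Sn⁴⁺(aq)] = 0.0101 and log Q = −1.997.
E = E° − (0.0641/n)·log Q = +0.43 − (0.0641/2)(−1.997) = +0.49 V.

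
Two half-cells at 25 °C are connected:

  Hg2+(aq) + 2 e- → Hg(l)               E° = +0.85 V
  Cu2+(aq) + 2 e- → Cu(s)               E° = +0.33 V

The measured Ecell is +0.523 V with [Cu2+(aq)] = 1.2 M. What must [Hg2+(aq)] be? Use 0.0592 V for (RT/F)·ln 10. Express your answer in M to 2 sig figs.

With Hg²⁺/Hg at the cathode and Cu²⁺/Cu at the anode, E°cell = +0.85 − (+0.33) = +0.52 V (n = 2).
From the Nernst equation, log Q = n(E° − E)/0.0592 = 2·(+0.52 − (+0.523))/0.0592 = −0.101.
For Hg2+(aq) + Cu(s) → Hg(l) + Cu2+(aq), the reaction quotient is Q = [Cu2+(aq)] / [Hg2+(aq)].
Substituting the known concentrations and solving, log [Hg2+(aq)] = 0.180 and [Hg2+(aq)] = 1.5 M.

1.5 M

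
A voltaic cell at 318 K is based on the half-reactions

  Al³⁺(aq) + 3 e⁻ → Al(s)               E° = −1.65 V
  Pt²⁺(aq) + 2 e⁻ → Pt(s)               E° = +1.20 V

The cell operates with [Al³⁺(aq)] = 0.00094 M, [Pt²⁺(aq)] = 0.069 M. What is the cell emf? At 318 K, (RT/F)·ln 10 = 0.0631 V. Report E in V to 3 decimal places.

+2.877 V

The Pt²⁺/Pt couple has the more positive E°, so it is the cathode; Al³⁺/Al is the anode.
The standard potential is +1.20 − (−1.65) = +2.85 V and the balanced reaction transfers n = 6 electrons.
The balanced reaction is 3 Pt²⁺(aq) + 2 Al(s) → 3 Pt(s) + 2 Al³⁺(aq), so Q = [Al³⁺(aq)]^2 / [Pt²⁺(aq)]^3 = 0.00269 and log Q = −2.570.
Applying E = E° − (RT ln10/nF)·log Q gives +2.85 − (0.0631/6)(−2.570) = +2.877 V.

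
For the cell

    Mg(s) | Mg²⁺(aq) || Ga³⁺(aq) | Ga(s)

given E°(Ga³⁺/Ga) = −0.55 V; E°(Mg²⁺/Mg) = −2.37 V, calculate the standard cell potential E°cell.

By convention the left-hand electrode in cell notation is the anode (oxidation) and the right-hand electrode is the cathode (reduction).
E°cell = E°(right) − E°(left) = −0.55 − (−2.37) = +1.82 V.

+1.82 V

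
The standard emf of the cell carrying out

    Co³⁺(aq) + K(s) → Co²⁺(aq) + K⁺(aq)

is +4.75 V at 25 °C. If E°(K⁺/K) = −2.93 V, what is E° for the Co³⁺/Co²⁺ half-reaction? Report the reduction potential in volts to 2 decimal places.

+1.82 V

In the reaction as written the Co³⁺/Co²⁺ couple is reduced (cathode) and K⁺/K is oxidized (anode), so E°cell = E°(Co³⁺/Co²⁺) − E°(K⁺/K).
E°(Co³⁺/Co²⁺) = E°cell + E°(anode) = +4.75 + (−2.93) = +1.82 V.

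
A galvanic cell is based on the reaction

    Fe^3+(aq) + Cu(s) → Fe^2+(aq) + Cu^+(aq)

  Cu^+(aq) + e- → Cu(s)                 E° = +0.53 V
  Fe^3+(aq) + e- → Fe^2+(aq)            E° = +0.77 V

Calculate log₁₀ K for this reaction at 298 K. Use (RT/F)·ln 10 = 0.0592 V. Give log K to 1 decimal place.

The Fe³⁺/Fe²⁺ couple is reduced (cathode); E°cell = +0.77 − (+0.53) = +0.24 V with n = 1.
At equilibrium E = 0, so log K = nE°cell / 0.0592 = (1)(+0.24) / 0.0592 = 4.1.

log K = 4.1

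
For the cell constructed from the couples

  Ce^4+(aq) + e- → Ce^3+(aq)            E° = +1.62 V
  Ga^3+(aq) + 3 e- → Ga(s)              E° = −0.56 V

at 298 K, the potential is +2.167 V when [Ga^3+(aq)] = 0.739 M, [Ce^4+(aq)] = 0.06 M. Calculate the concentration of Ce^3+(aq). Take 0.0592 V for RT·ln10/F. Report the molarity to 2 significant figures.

0.11 M

The Ce⁴⁺/Ce³⁺ couple has the larger reduction potential, so it is the cathode: E°cell = +1.62 − (−0.56) = +2.18 V and n = 3.
From the Nernst equation, log Q = n(E° − E)/0.0592 = 3·(+2.18 − (+2.167))/0.0592 = 0.659.
The balanced reaction is 3 Ce^4+(aq) + Ga(s) → 3 Ce^3+(aq) + Ga^3+(aq), so Q = ([Ce^3+(aq)]^3·[Ga^3+(aq)]) / [Ce^4+(aq)]^3.
Substituting the known concentrations and solving, log [Ce^3+(aq)] = −0.958 and [Ce^3+(aq)] = 0.11 M.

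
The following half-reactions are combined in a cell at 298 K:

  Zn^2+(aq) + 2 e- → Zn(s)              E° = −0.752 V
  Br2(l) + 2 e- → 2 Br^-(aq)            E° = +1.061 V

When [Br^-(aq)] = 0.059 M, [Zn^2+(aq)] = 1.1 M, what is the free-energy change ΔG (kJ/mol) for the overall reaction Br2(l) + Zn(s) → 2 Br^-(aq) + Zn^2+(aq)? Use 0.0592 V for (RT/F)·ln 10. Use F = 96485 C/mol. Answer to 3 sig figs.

The standard cell potential is +1.061 − (−0.752) = +1.813 V, with n = 2 electrons in the balanced equation.
The reaction quotient is [Br^-(aq)]^2·[Zn^2+(aq)] = 0.00383; by Nernst, E = +1.813 − (0.0592/2)(−2.417) = +1.8845 V.
ΔG = −nFE = −(2)(96485)(+1.8845) J/mol = −364 kJ/mol.

−364 kJ/mol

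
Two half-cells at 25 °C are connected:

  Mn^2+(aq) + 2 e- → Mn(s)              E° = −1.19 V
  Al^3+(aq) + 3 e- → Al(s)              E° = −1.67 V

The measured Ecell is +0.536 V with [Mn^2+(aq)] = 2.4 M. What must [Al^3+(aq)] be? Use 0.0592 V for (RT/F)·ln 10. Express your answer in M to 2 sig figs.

0.0054 M

The Mn²⁺/Mn couple has the larger reduction potential, so it is the cathode: E°cell = −1.19 − (−1.67) = +0.48 V and n = 6.
Since E = E° − (0.0592/n)·log Q, log Q = n(E° − E)/0.0592 = −5.676.
For 3 Mn^2+(aq) + 2 Al(s) → 3 Mn(s) + 2 Al^3+(aq), the reaction quotient is Q = [Al^3+(aq)]^2 / [Mn^2+(aq)]^3.
Substituting the known concentrations and solving, log [Al^3+(aq)] = −2.268 and [Al^3+(aq)] = 0.0054 M.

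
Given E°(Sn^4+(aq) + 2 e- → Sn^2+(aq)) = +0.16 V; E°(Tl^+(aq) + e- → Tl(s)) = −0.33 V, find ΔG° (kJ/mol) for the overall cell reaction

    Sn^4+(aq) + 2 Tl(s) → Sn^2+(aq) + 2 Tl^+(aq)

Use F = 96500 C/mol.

−94.6 kJ/mol

In the reaction as written Sn^4+(aq) is reduced, so the Sn⁴⁺/Sn²⁺ couple is the cathode and Tl⁺/Tl is the anode.
E°cell = +0.16 − (−0.33) = +0.49 V; balancing electrons gives n = 2.
ΔG° = −nFE°cell = −(2)(96500)(+0.49) J/mol = −94.6 kJ/mol.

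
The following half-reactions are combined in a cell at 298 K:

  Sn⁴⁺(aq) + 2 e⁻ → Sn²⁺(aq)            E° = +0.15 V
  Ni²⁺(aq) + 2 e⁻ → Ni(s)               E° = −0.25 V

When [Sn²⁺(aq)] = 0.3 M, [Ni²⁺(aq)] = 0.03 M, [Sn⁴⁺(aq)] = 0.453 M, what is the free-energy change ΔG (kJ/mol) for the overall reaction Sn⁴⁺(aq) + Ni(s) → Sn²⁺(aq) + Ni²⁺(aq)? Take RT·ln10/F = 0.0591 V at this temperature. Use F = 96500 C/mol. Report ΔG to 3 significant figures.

E°cell = +0.15 − (−0.25) = +0.40 V; the balanced reaction transfers n = 2 electrons.
The reaction quotient is ([Sn²⁺(aq)]·[Ni²⁺(aq)]) / [Sn⁴⁺(aq)] = 0.0199; by Nernst, E = +0.40 − (0.0591/2)(−1.702) = +0.4503 V.
Then ΔG = −nFE = −2 × 96500 × +0.4503 J/mol = −86.9 kJ/mol.

−86.9 kJ/mol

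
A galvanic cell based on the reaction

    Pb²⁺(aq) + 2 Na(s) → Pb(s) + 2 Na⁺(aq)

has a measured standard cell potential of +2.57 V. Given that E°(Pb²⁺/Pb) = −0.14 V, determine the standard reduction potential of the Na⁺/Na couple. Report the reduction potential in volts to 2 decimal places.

In the reaction as written the Pb²⁺/Pb couple is reduced (cathode) and Na⁺/Na is oxidized (anode), so E°cell = E°(Pb²⁺/Pb) − E°(Na⁺/Na).
E°(Na⁺/Na) = E°(cathode) − E°cell = −0.14 − (+2.57) = −2.71 V.

−2.71 V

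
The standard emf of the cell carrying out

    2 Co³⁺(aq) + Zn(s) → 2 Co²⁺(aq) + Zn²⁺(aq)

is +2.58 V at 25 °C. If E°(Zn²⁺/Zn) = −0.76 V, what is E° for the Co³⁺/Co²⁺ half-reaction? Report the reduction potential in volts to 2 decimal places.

In the reaction as written the Co³⁺/Co²⁺ couple is reduced (cathode) and Zn²⁺/Zn is oxidized (anode), so E°cell = E°(Co³⁺/Co²⁺) − E°(Zn²⁺/Zn).
E°(Co³⁺/Co²⁺) = E°cell + E°(anode) = +2.58 + (−0.76) = +1.82 V.

+1.82 V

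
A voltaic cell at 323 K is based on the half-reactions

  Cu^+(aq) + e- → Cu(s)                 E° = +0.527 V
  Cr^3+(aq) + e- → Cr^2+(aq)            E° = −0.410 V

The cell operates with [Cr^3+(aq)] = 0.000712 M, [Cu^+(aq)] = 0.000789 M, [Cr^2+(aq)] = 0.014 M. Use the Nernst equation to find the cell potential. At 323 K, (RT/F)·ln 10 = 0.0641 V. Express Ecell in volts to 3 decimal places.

Cu⁺/Cu is reduced (cathode, E° = +0.527 V) and Cr³⁺/Cr²⁺ is oxidized (anode).
The standard potential is +0.527 − (−0.410) = +0.937 V and the balanced reaction transfers n = 1 electron.
The balanced reaction is Cu^+(aq) + Cr^2+(aq) → Cu(s) + Cr^3+(aq), so Q = [Cr^3+(aq)] / ([Cu^+(aq)]·[Cr^2+(aq)]) = 64.5 and log Q = 1.809.
E = E° − (0.0641/n)·log Q = +0.937 − (0.0641/1)(1.809) = +0.821 V.

+0.821 V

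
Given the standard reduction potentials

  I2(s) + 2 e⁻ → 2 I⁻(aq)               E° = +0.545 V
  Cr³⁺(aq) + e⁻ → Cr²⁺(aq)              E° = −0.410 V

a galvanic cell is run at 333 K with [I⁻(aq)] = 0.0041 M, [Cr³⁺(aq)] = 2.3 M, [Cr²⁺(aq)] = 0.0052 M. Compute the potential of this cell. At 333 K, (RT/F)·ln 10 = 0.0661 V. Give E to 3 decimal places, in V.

Since E°(I₂/I⁻) > E°(Cr³⁺/Cr²⁺), I₂/I⁻ serves as the cathode.
E°cell = E°cat − E°an = +0.545 − (−0.410) = +0.955 V; n = 2.
For the overall reaction I2(s) + 2 Cr²⁺(aq) → 2 I⁻(aq) + 2 Cr³⁺(aq), Q = ([I⁻(aq)]^2·[Cr³⁺(aq)]^2) / [Cr²⁺(aq)]^2 = 3.29, giving log Q = 0.517.
By the Nernst equation, E = +0.955 − (0.0661/2)·(0.517) = +0.938 V.

+0.938 V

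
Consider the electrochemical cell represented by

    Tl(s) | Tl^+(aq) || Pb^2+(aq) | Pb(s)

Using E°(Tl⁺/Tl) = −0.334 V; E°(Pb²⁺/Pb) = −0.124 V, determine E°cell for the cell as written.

By convention the left-hand electrode in cell notation is the anode (oxidation) and the right-hand electrode is the cathode (reduction).
E°cell = E°(right) − E°(left) = −0.124 − (−0.334) = +0.210 V.

+0.210 V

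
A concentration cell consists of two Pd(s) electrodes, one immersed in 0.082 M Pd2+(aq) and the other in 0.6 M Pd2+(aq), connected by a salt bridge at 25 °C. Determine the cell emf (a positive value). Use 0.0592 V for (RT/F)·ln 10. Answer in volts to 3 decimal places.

For a concentration cell E°cell = 0, since both electrodes use the same couple.
The compartment with the higher Pd2+(aq) concentration (0.6 M) acts as the cathode; ions are reduced there and produced at the dilute (0.082 M) anode.
With n = 2, Ecell = −(0.0592/2)·log([dilute]/[conc]) = −(0.0592/2)·log(0.082/0.6) = +0.026 V.

0.026 V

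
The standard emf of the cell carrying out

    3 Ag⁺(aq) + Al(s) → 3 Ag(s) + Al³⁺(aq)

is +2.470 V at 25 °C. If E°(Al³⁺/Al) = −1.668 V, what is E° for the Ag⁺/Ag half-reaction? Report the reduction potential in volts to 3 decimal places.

In the reaction as written the Ag⁺/Ag couple is reduced (cathode) and Al³⁺/Al is oxidized (anode), so E°cell = E°(Ag⁺/Ag) − E°(Al³⁺/Al).
E°(Ag⁺/Ag) = E°cell + E°(anode) = +2.470 + (−1.668) = +0.802 V.

+0.802 V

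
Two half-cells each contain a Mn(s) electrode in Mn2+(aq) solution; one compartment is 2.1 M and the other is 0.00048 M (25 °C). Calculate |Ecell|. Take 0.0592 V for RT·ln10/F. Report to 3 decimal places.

0.108 V

For a concentration cell E°cell = 0, since both electrodes use the same couple.
The compartment with the higher Mn2+(aq) concentration (2.1 M) acts as the cathode; ions are reduced there and produced at the dilute (0.00048 M) anode.
With n = 2, Ecell = −(0.0592/2)·log([dilute]/[conc]) = −(0.0592/2)·log(0.00048/2.1) = +0.108 V.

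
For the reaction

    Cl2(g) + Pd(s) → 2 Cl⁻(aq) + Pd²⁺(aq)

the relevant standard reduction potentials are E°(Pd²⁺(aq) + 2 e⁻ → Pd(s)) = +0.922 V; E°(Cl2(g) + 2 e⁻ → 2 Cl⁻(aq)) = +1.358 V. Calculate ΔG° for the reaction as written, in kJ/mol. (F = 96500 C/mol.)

−84.1 kJ/mol

In the reaction as written Cl2(g) is reduced, so the Cl₂/Cl⁻ couple is the cathode and Pd²⁺/Pd is the anode.
E°cell = +1.358 − (+0.922) = +0.436 V; balancing electrons gives n = 2.
ΔG° = −nFE°cell = −(2)(96500)(+0.436) J/mol = −84.1 kJ/mol.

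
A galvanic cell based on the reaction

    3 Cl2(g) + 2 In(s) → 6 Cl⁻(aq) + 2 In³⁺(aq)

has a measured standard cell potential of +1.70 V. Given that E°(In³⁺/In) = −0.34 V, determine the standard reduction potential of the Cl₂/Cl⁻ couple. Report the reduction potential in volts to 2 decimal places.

In the reaction as written the Cl₂/Cl⁻ couple is reduced (cathode) and In³⁺/In is oxidized (anode), so E°cell = E°(Cl₂/Cl⁻) − E°(In³⁺/In).
E°(Cl₂/Cl⁻) = E°cell + E°(anode) = +1.70 + (−0.34) = +1.36 V.

+1.36 V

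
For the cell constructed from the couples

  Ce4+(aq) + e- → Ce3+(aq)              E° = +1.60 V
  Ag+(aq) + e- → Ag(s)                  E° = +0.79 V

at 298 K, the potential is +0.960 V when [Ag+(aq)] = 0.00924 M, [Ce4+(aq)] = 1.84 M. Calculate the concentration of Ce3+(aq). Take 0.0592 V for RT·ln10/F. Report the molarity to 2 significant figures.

With Ce⁴⁺/Ce³⁺ at the cathode and Ag⁺/Ag at the anode, E°cell = +1.60 − (+0.79) = +0.81 V (n = 1).
Since E = E° − (0.0592/n)·log Q, log Q = n(E° − E)/0.0592 = −2.534.
For Ce4+(aq) + Ag(s) → Ce3+(aq) + Ag+(aq), the reaction quotient is Q = ([Ce3+(aq)]·[Ag+(aq)]) / [Ce4+(aq)].
Solving for the unknown gives log [Ce3+(aq)] = −0.235, so [Ce3+(aq)] ≈ 0.58 M.

0.58 M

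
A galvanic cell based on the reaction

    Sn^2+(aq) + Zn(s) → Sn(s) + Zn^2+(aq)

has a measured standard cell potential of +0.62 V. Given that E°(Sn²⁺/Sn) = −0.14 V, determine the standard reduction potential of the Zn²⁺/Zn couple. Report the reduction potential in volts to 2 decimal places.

−0.76 V

In the reaction as written the Sn²⁺/Sn couple is reduced (cathode) and Zn²⁺/Zn is oxidized (anode), so E°cell = E°(Sn²⁺/Sn) − E°(Zn²⁺/Zn).
E°(Zn²⁺/Zn) = E°(cathode) − E°cell = −0.14 − (+0.62) = −0.76 V.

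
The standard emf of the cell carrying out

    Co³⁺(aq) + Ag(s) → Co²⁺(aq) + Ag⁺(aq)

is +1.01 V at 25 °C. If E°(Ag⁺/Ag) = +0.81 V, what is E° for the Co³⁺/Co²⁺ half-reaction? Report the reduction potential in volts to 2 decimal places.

+1.82 V

In the reaction as written the Co³⁺/Co²⁺ couple is reduced (cathode) and Ag⁺/Ag is oxidized (anode), so E°cell = E°(Co³⁺/Co²⁺) − E°(Ag⁺/Ag).
E°(Co³⁺/Co²⁺) = E°cell + E°(anode) = +1.01 + (+0.81) = +1.82 V.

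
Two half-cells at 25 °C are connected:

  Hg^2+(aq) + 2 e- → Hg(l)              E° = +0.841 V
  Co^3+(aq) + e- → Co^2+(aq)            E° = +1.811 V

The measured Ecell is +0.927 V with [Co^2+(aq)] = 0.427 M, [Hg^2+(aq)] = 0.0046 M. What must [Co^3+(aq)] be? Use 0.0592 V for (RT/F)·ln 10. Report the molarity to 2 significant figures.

Co³⁺/Co²⁺ is the cathode (higher E°); E°cell = +1.811 − (+0.841) = +0.970 V with n = 2.
Rearranging E = E° − (0.0592/n)·log Q gives log Q = 2(+0.970 − (+0.927))/0.0592 = 1.453.
The balanced reaction is 2 Co^3+(aq) + Hg(l) → 2 Co^2+(aq) + Hg^2+(aq), so Q = ([Co^2+(aq)]^2·[Hg^2+(aq)]) / [Co^3+(aq)]^2.
Isolating [Co^3+(aq)] in Q = 10^{1.453} yields log [Co^3+(aq)] = −2.265, i.e. 0.0054 M.

0.0054 M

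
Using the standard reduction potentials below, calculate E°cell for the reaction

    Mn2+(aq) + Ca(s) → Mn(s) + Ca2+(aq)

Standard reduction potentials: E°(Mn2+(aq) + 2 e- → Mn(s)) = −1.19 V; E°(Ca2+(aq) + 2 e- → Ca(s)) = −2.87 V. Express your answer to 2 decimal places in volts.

In the reaction as written, Mn2+(aq) is reduced (cathode) and Ca2+(aq) is produced by oxidation at the anode.
E°cell = E°(cathode) − E°(anode) = −1.19 − (−2.87) = +1.68 V.

+1.68 V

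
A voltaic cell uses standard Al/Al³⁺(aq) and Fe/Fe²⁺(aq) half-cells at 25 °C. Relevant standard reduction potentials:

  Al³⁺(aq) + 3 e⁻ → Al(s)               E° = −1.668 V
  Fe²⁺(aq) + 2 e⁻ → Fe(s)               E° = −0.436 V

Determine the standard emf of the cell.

The Fe²⁺/Fe couple has the higher E°, so Fe ion is reduced (cathode) and Al is oxidized (anode).
E°cell = E°(cathode) − E°(anode) = −0.436 − (−1.668) = +1.232 V.

+1.232 V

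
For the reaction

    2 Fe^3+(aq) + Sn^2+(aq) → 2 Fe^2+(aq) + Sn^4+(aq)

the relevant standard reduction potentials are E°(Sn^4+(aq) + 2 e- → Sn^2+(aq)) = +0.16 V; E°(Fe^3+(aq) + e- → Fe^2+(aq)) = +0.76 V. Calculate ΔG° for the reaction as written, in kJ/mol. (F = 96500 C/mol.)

−116 kJ/mol

In the reaction as written Fe^3+(aq) is reduced, so the Fe³⁺/Fe²⁺ couple is the cathode and Sn⁴⁺/Sn²⁺ is the anode.
E°cell = +0.76 − (+0.16) = +0.60 V; balancing electrons gives n = 2.
ΔG° = −nFE°cell = −(2)(96500)(+0.60) J/mol = −116 kJ/mol.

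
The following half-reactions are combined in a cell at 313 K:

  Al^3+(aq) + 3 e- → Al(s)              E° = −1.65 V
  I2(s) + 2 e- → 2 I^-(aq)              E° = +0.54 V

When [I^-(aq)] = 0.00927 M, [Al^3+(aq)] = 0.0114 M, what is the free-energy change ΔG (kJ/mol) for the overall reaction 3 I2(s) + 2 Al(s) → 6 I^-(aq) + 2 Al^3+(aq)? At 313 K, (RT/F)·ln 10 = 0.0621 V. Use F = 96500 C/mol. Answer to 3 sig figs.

−1360 kJ/mol

The standard cell potential is +0.54 − (−1.65) = +2.19 V, with n = 6 electrons in the balanced equation.
Here Q = [I^-(aq)]^6·[Al^3+(aq)]^2 = 8.25×10^−17 (log Q = −16.084), giving E = +2.19 − (0.0621/6)·(−16.084) = +2.3565 V.
Then ΔG = −nFE = −6 × 96500 × +2.3565 J/mol = −1360 kJ/mol.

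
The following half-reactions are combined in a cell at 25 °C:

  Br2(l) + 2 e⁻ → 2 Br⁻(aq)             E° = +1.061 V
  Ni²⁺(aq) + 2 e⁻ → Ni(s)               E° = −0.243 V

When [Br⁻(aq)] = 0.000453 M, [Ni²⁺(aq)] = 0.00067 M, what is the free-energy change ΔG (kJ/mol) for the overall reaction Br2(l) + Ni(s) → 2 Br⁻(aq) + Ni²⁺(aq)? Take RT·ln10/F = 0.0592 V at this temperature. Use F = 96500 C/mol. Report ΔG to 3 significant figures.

E°cell = +1.061 − (−0.243) = +1.304 V; the balanced reaction transfers n = 2 electrons.
Here Q = [Br⁻(aq)]^2·[Ni²⁺(aq)] = 1.37×10^−10 (log Q = −9.862), giving E = +1.304 − (0.0592/2)·(−9.862) = +1.5959 V.
ΔG = −nFE = −(2)(96500)(+1.5959) J/mol = −308 kJ/mol.

−308 kJ/mol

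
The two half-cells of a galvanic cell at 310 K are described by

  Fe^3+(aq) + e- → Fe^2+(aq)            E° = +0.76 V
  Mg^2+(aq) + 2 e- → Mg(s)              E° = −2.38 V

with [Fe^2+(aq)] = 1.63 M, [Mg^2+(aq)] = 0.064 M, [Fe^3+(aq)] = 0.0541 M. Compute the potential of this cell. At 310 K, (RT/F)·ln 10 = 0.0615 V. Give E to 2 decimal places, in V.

+3.09 V

Fe³⁺/Fe²⁺ is reduced (cathode, E° = +0.76 V) and Mg²⁺/Mg is oxidized (anode).
E°cell = +0.76 − (−2.38) = +3.14 V, with n = 2 electrons transferred.
The balanced reaction is 2 Fe^3+(aq) + Mg(s) → 2 Fe^2+(aq) + Mg^2+(aq), so Q = ([Fe^2+(aq)]^2·[Mg^2+(aq)]) / [Fe^3+(aq)]^2 = 58.1 and log Q = 1.764.
By the Nernst equation, E = +3.14 − (0.0615/2)·(1.764) = +3.09 V.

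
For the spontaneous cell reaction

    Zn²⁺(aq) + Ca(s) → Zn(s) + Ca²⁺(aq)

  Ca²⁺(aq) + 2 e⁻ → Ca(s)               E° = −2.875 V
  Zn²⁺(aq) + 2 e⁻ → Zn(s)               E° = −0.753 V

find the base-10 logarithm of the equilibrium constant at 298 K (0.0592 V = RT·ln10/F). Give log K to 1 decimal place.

log K = 71.7

The Zn²⁺/Zn couple is reduced (cathode); E°cell = −0.753 − (−2.875) = +2.122 V with n = 2.
At equilibrium E = 0, so log K = nE°cell / 0.0592 = (2)(+2.122) / 0.0592 = 71.7.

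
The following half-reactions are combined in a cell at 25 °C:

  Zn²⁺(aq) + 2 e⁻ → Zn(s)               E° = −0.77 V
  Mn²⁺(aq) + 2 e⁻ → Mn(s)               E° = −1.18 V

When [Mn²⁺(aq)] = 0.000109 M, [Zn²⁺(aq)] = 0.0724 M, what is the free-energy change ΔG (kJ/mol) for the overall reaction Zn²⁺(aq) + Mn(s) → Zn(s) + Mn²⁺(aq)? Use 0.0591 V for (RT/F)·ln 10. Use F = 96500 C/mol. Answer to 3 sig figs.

With Zn²⁺/Zn reduced at the cathode, E°cell = −0.77 − (−1.18) = +0.41 V and n = 2.
Here Q = [Mn²⁺(aq)] / [Zn²⁺(aq)] = 0.00151 (log Q = −2.822), giving E = +0.41 − (0.0591/2)·(−2.822) = +0.4934 V.
ΔG = −nFE = −(2)(96500)(+0.4934) J/mol = −95.2 kJ/mol.

−95.2 kJ/mol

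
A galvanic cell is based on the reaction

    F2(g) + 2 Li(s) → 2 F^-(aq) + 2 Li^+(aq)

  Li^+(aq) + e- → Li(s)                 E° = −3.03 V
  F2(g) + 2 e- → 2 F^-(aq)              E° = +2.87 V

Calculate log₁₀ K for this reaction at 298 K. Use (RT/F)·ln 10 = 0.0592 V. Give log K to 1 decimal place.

log K = 199.3

The F₂/F⁻ couple is reduced (cathode); E°cell = +2.87 − (−3.03) = +5.90 V with n = 2.
At equilibrium E = 0, so log K = nE°cell / 0.0592 = (2)(+5.90) / 0.0592 = 199.3.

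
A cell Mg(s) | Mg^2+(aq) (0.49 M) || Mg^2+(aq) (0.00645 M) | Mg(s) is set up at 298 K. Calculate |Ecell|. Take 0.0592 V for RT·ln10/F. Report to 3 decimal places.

0.056 V

For a concentration cell E°cell = 0, since both electrodes use the same couple.
The compartment with the higher Mg^2+(aq) concentration (0.49 M) acts as the cathode; ions are reduced there and produced at the dilute (0.00645 M) anode.
With n = 2, Ecell = −(0.0592/2)·log([dilute]/[conc]) = −(0.0592/2)·log(0.00645/0.49) = +0.056 V.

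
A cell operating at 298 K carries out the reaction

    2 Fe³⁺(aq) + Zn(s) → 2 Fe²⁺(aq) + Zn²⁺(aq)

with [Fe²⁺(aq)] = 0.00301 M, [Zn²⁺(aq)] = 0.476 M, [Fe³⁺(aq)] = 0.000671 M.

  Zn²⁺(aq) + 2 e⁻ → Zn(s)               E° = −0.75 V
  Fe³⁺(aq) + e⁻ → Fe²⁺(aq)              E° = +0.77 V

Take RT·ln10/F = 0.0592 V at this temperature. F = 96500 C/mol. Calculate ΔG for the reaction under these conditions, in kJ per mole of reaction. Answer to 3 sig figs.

E°cell = +0.77 − (−0.75) = +1.52 V; the balanced reaction transfers n = 2 electrons.
Q = ([Fe²⁺(aq)]^2·[Zn²⁺(aq)]) / [Fe³⁺(aq)]^2 = 9.58, so log Q = 0.981 and E = +1.52 − (0.0592/2)(0.981) = +1.4910 V.
ΔG = −nFE = −(2)(96500)(+1.4910) J/mol = −288 kJ/mol.

−288 kJ/mol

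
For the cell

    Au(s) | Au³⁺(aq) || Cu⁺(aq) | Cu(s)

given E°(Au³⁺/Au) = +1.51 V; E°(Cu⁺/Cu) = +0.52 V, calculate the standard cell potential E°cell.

By convention the left-hand electrode in cell notation is the anode (oxidation) and the right-hand electrode is the cathode (reduction).
E°cell = E°(right) − E°(left) = +0.52 − (+1.51) = −0.99 V.
The negative sign shows that, as written, the cell would require an external voltage to drive the reaction.

−0.99 V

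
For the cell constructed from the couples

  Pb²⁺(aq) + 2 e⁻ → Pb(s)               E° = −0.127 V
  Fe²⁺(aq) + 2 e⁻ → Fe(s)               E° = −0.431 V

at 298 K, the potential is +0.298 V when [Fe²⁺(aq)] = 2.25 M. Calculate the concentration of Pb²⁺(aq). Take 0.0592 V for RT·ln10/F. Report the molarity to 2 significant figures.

The Pb²⁺/Pb couple has the larger reduction potential, so it is the cathode: E°cell = −0.127 − (−0.431) = +0.304 V and n = 2.
Since E = E° − (0.0592/n)·log Q, log Q = n(E° − E)/0.0592 = 0.203.
For Pb²⁺(aq) + Fe(s) → Pb(s) + Fe²⁺(aq), the reaction quotient is Q = [Fe²⁺(aq)] / [Pb²⁺(aq)].
Isolating [Pb²⁺(aq)] in Q = 10^{0.203} yields log [Pb²⁺(aq)] = 0.149, i.e. 1.4 M.

1.4 M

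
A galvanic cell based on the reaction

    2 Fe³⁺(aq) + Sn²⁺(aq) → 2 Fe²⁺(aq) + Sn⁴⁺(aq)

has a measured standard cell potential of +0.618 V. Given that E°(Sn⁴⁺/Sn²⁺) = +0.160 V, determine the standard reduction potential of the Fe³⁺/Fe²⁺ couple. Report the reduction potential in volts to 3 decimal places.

+0.778 V

In the reaction as written the Fe³⁺/Fe²⁺ couple is reduced (cathode) and Sn⁴⁺/Sn²⁺ is oxidized (anode), so E°cell = E°(Fe³⁺/Fe²⁺) − E°(Sn⁴⁺/Sn²⁺).
E°(Fe³⁺/Fe²⁺) = E°cell + E°(anode) = +0.618 + (+0.160) = +0.778 V.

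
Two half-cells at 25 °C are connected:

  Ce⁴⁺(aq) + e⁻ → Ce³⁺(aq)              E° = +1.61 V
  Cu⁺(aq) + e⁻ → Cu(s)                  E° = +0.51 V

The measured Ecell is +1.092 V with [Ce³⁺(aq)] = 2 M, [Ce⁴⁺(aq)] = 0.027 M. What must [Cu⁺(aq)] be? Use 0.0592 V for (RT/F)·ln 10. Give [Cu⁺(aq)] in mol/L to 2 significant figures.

The Ce⁴⁺/Ce³⁺ couple has the larger reduction potential, so it is the cathode: E°cell = +1.61 − (+0.51) = +1.10 V and n = 1.
Rearranging E = E° − (0.0592/n)·log Q gives log Q = 1(+1.10 − (+1.092))/0.0592 = 0.135.
The balanced reaction is Ce⁴⁺(aq) + Cu(s) → Ce³⁺(aq) + Cu⁺(aq), so Q = ([Ce³⁺(aq)]·[Cu⁺(aq)]) / [Ce⁴⁺(aq)].
Solving for the unknown gives log [Cu⁺(aq)] = −1.735, so [Cu⁺(aq)] ≈ 0.018 M.

0.018 M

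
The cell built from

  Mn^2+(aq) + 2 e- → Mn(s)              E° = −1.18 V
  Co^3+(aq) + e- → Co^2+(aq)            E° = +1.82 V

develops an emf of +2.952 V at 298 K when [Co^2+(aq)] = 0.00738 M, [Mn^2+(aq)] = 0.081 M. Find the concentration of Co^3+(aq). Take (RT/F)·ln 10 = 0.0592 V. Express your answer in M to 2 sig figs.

0.00032 M

With Co³⁺/Co²⁺ at the cathode and Mn²⁺/Mn at the anode, E°cell = +1.82 − (−1.18) = +3.00 V (n = 2).
From the Nernst equation, log Q = n(E° − E)/0.0592 = 2·(+3.00 − (+2.952))/0.0592 = 1.622.
The balanced reaction is 2 Co^3+(aq) + Mn(s) → 2 Co^2+(aq) + Mn^2+(aq), so Q = ([Co^2+(aq)]^2·[Mn^2+(aq)]) / [Co^3+(aq)]^2.
Isolating [Co^3+(aq)] in Q = 10^{1.622} yields log [Co^3+(aq)] = −3.489, i.e. 0.00032 M.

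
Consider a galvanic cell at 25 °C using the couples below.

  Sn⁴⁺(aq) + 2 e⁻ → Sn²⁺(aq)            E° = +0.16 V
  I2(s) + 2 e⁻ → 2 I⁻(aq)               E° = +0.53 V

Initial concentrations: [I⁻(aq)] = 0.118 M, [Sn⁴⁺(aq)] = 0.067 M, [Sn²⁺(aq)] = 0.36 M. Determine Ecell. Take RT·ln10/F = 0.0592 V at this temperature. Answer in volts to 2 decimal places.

+0.45 V

The I₂/I⁻ couple has the more positive E°, so it is the cathode; Sn⁴⁺/Sn²⁺ is the anode.
The standard potential is +0.53 − (+0.16) = +0.37 V and the balanced reaction transfers n = 2 electrons.
The balanced reaction is I2(s) + Sn²⁺(aq) → 2 I⁻(aq) + Sn⁴⁺(aq), so Q = ([I⁻(aq)]^2·[Sn⁴⁺(aq)]) / [Sn²⁺(aq)] = 0.00259 and log Q = −2.586.
E = E° − (0.0592/n)·log Q = +0.37 − (0.0592/2)(−2.586) = +0.45 V.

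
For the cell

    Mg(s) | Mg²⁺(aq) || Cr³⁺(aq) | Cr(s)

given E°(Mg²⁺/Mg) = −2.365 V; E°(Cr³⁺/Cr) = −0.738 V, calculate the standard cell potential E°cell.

By convention the left-hand electrode in cell notation is the anode (oxidation) and the right-hand electrode is the cathode (reduction).
E°cell = E°(right) − E°(left) = −0.738 − (−2.365) = +1.627 V.

+1.627 V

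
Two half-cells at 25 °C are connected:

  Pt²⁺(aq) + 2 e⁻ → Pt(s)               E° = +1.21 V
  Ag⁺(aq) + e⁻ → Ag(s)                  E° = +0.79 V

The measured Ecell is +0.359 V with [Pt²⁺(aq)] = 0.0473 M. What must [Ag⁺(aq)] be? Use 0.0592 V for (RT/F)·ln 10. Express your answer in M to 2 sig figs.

2.3 M

With Pt²⁺/Pt at the cathode and Ag⁺/Ag at the anode, E°cell = +1.21 − (+0.79) = +0.42 V (n = 2).
Rearranging E = E° − (0.0592/n)·log Q gives log Q = 2(+0.42 − (+0.359))/0.0592 = 2.061.
For Pt²⁺(aq) + 2 Ag(s) → Pt(s) + 2 Ag⁺(aq), the reaction quotient is Q = [Ag⁺(aq)]^2 / [Pt²⁺(aq)].
Solving for the unknown gives log [Ag⁺(aq)] = 0.368, so [Ag⁺(aq)] ≈ 2.3 M.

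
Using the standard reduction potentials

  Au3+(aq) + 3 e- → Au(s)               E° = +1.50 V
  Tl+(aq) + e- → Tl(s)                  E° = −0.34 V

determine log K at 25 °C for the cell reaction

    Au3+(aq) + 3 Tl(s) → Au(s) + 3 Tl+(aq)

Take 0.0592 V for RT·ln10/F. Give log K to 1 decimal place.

log K = 93.2

The Au³⁺/Au couple is reduced (cathode); E°cell = +1.50 − (−0.34) = +1.84 V with n = 3.
At equilibrium E = 0, so log K = nE°cell / 0.0592 = (3)(+1.84) / 0.0592 = 93.2.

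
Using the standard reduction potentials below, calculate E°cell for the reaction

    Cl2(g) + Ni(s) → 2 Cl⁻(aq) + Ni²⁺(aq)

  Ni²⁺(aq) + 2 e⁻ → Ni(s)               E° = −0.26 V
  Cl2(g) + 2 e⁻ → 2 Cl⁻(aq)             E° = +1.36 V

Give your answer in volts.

Cl2(g) gains electrons, so the Cl₂/Cl⁻ couple is the cathode; the Ni²⁺/Ni couple is the anode.
E°cell = E°(cathode) − E°(anode) = +1.36 − (−0.26) = +1.62 V.
The positive value indicates the reaction is spontaneous as written.

+1.62 V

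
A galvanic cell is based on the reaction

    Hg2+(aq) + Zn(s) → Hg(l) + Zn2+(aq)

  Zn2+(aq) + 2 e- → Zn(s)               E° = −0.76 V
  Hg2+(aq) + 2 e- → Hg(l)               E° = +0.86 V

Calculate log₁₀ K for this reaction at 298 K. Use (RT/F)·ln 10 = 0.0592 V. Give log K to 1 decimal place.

log K = 54.7

The Hg²⁺/Hg couple is reduced (cathode); E°cell = +0.86 − (−0.76) = +1.62 V with n = 2.
At equilibrium E = 0, so log K = nE°cell / 0.0592 = (2)(+1.62) / 0.0592 = 54.7.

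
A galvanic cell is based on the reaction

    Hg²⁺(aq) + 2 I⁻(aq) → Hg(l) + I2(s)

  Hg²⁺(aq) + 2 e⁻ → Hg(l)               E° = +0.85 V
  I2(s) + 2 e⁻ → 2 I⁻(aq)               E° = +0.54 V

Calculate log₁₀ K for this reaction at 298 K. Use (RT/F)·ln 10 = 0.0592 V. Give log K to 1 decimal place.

The Hg²⁺/Hg couple is reduced (cathode); E°cell = +0.85 − (+0.54) = +0.31 V with n = 2.
At equilibrium E = 0, so log K = nE°cell / 0.0592 = (2)(+0.31) / 0.0592 = 10.5.

log K = 10.5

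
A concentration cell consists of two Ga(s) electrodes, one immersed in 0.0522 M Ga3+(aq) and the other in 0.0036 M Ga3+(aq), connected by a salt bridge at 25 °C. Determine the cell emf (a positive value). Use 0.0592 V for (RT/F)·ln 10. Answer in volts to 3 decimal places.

0.023 V

For a concentration cell E°cell = 0, since both electrodes use the same couple.
The compartment with the higher Ga3+(aq) concentration (0.0522 M) acts as the cathode; ions are reduced there and produced at the dilute (0.0036 M) anode.
With n = 3, Ecell = −(0.0592/3)·log([dilute]/[conc]) = −(0.0592/3)·log(0.0036/0.0522) = +0.023 V.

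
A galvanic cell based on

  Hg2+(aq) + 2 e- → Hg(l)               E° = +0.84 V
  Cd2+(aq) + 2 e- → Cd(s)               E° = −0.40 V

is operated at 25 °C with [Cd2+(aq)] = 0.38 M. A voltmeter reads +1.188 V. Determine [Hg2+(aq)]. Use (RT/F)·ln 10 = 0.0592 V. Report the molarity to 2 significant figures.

Hg²⁺/Hg is the cathode (higher E°); E°cell = +0.84 − (−0.40) = +1.24 V with n = 2.
Rearranging E = E° − (0.0592/n)·log Q gives log Q = 2(+1.24 − (+1.188))/0.0592 = 1.757.
For Hg2+(aq) + Cd(s) → Hg(l) + Cd2+(aq), the reaction quotient is Q = [Cd2+(aq)] / [Hg2+(aq)].
Solving for the unknown gives log [Hg2+(aq)] = −2.177, so [Hg2+(aq)] ≈ 0.0067 M.

0.0067 M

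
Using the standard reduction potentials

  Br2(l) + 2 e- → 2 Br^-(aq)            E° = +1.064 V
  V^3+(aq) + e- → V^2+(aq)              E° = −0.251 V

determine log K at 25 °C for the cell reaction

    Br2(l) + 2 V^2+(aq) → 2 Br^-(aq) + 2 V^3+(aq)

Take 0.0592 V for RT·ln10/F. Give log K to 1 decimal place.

log K = 44.4

The Br₂/Br⁻ couple is reduced (cathode); E°cell = +1.064 − (−0.251) = +1.315 V with n = 2.
At equilibrium E = 0, so log K = nE°cell / 0.0592 = (2)(+1.315) / 0.0592 = 44.4.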